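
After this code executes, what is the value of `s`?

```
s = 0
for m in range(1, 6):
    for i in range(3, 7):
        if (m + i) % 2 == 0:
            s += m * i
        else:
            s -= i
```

m=1,i=3: even sum, s = 0+3 = 3
m=1,i=4: odd sum, s = 3-4 = -1
m=1,i=5: even sum, s = (-1)+5 = 4
m=1,i=6: odd sum, s = 4-6 = -2
m=2,i=3: odd sum, s = (-2)-3 = -5
m=2,i=4: even sum, s = (-5)+8 = 3
m=2,i=5: odd sum, s = 3-5 = -2
m=2,i=6: even sum, s = (-2)+12 = 10
m=3,i=3: even sum, s = 10+9 = 19
m=3,i=4: odd sum, s = 19-4 = 15
m=3,i=5: even sum, s = 15+15 = 30
m=3,i=6: odd sum, s = 30-6 = 24
m=4,i=3: odd sum, s = 24-3 = 21
m=4,i=4: even sum, s = 21+16 = 37
m=4,i=5: odd sum, s = 37-5 = 32
m=4,i=6: even sum, s = 32+24 = 56
m=5,i=3: even sum, s = 56+15 = 71
m=5,i=4: odd sum, s = 71-4 = 67
m=5,i=5: even sum, s = 67+25 = 92
m=5,i=6: odd sum, s = 92-6 = 86

86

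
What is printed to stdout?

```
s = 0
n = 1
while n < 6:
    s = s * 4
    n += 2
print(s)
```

0

n=1: s = 0*4 = 0
n=3: s = 0*4 = 0
n=5: s = 0*4 = 0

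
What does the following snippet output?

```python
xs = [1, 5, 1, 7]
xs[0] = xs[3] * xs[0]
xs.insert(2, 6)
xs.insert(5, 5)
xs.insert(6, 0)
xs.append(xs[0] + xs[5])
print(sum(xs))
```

xs[0] = xs[3]*xs[0] = 7*1 = 7 → [7, 5, 1, 7]
insert 6 at 2 → [7, 5, 6, 1, 7]
insert 5 at 5 → [7, 5, 6, 1, 7, 5]
insert 0 at 6 → [7, 5, 6, 1, 7, 5, 0]
append xs[0]+xs[5] = 7+5 = 12 → [7, 5, 6, 1, 7, 5, 0, 12]
sum = 43

43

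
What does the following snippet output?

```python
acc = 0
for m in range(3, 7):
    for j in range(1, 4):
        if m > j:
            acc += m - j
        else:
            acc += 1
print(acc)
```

m=3,j=1: 3>1, acc = 0+2 = 2
m=3,j=2: 3>2, acc = 2+1 = 3
m=3,j=3: not 3>3, acc = 3+1 = 4
m=4,j=1: 4>1, acc = 4+3 = 7
m=4,j=2: 4>2, acc = 7+2 = 9
m=4,j=3: 4>3, acc = 9+1 = 10
m=5,j=1: 5>1, acc = 10+4 = 14
m=5,j=2: 5>2, acc = 14+3 = 17
m=5,j=3: 5>3, acc = 17+2 = 19
m=6,j=1: 6>1, acc = 19+5 = 24
m=6,j=2: 6>2, acc = 24+4 = 28
m=6,j=3: 6>3, acc = 28+3 = 31

31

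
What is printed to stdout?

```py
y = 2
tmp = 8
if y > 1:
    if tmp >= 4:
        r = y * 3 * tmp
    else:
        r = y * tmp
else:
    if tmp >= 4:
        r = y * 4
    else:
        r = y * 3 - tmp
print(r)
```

48

y=2, tmp=8
y > 1 is True; tmp >= 4 is True
→ r = y * 3 * tmp = 48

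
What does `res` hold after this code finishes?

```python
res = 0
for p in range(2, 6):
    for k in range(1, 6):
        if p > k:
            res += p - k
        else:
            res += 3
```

p=2,k=1: 2>1, res = 0+1 = 1
p=2,k=2: not 2>2, res = 1+3 = 4
p=2,k=3: not 2>3, res = 4+3 = 7
p=2,k=4: not 2>4, res = 7+3 = 10
p=2,k=5: not 2>5, res = 10+3 = 13
p=3,k=1: 3>1, res = 13+2 = 15
p=3,k=2: 3>2, res = 15+1 = 16
p=3,k=3: not 3>3, res = 16+3 = 19
p=3,k=4: not 3>4, res = 19+3 = 22
p=3,k=5: not 3>5, res = 22+3 = 25
p=4,k=1: 4>1, res = 25+3 = 28
p=4,k=2: 4>2, res = 28+2 = 30
p=4,k=3: 4>3, res = 30+1 = 31
p=4,k=4: not 4>4, res = 31+3 = 34
p=4,k=5: not 4>5, res = 34+3 = 37
p=5,k=1: 5>1, res = 37+4 = 41
p=5,k=2: 5>2, res = 41+3 = 44
p=5,k=3: 5>3, res = 44+2 = 46
p=5,k=4: 5>4, res = 46+1 = 47
p=5,k=5: not 5>5, res = 47+3 = 50

50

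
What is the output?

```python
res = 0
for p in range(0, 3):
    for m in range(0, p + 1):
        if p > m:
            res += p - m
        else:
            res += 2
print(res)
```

p=0,m=0: not 0>0, res = 0+2 = 2
p=1,m=0: 1>0, res = 2+1 = 3
p=1,m=1: not 1>1, res = 3+2 = 5
p=2,m=0: 2>0, res = 5+2 = 7
p=2,m=1: 2>1, res = 7+1 = 8
p=2,m=2: not 2>2, res = 8+2 = 10

10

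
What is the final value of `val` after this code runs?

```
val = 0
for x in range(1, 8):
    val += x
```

28

x=1: val = 0+1 = 1
x=2: val = 1+2 = 3
x=3: val = 3+3 = 6
x=4: val = 6+4 = 10
x=5: val = 10+5 = 15
x=6: val = 15+6 = 21
x=7: val = 21+7 = 28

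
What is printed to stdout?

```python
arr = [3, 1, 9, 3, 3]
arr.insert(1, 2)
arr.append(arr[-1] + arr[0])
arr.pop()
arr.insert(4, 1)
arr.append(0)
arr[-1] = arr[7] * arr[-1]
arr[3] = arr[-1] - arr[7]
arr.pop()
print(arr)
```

[3, 2, 1, 0, 1, 3, 3]

insert 2 at 1 → [3, 2, 1, 9, 3, 3]
append arr[-1]+arr[0] = 3+3 = 6 → [3, 2, 1, 9, 3, 3, 6]
pop() removes 6 → [3, 2, 1, 9, 3, 3]
insert 1 at 4 → [3, 2, 1, 9, 1, 3, 3]
append 0 → [3, 2, 1, 9, 1, 3, 3, 0]
arr[-1] = arr[7]*arr[-1] = 0*0 = 0 → [3, 2, 1, 9, 1, 3, 3, 0]
arr[3] = arr[-1]-arr[7] = 0-0 = 0 → [3, 2, 1, 0, 1, 3, 3, 0]
pop() removes 0 → [3, 2, 1, 0, 1, 3, 3]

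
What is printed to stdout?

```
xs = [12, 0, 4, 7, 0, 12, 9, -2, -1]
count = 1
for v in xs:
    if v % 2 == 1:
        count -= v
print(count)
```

-14

v=12: not odd
v=0: not odd
v=4: not odd
v=7: odd, count = 1-7 = -6
v=0: not odd
v=12: not odd
v=9: odd, count = (-6)-9 = -15
v=-2: not odd
v=-1: odd, count = (-15)-(-1) = -14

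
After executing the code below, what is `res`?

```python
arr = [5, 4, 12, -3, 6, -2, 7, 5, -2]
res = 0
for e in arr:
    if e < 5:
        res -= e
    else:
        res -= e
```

-32

e=5: not <5, res = 0-5 = -5
e=4: <5, res = (-5)-4 = -9
e=12: not <5, res = (-9)-12 = -21
e=-3: <5, res = (-21)-(-3) = -18
e=6: not <5, res = (-18)-6 = -24
e=-2: <5, res = (-24)-(-2) = -22
e=7: not <5, res = (-22)-7 = -29
e=5: not <5, res = (-29)-5 = -34
e=-2: <5, res = (-34)-(-2) = -32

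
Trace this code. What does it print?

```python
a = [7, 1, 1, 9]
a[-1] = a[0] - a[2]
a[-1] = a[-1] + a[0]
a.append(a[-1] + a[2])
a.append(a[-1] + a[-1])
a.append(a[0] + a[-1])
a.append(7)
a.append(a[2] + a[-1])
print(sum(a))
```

114

a[-1] = a[0]-a[2] = 7-1 = 6 → [7, 1, 1, 6]
a[-1] = a[-1]+a[0] = 6+7 = 13 → [7, 1, 1, 13]
append a[-1]+a[2] = 13+1 = 14 → [7, 1, 1, 13, 14]
append a[-1]+a[-1] = 14+14 = 28 → [7, 1, 1, 13, 14, 28]
append a[0]+a[-1] = 7+28 = 35 → [7, 1, 1, 13, 14, 28, 35]
append 7 → [7, 1, 1, 13, 14, 28, 35, 7]
append a[2]+a[-1] = 1+7 = 8 → [7, 1, 1, 13, 14, 28, 35, 7, 8]
sum = 114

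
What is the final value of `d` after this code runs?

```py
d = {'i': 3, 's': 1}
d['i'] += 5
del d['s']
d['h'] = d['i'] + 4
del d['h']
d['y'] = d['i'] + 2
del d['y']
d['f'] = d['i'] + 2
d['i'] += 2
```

d['i'] = 3+5 = 8 → {'i': 8, 's': 1}
del 's' → {'i': 8}
d['h'] = d['i']+4 = 12 → {'i': 8, 'h': 12}
del 'h' → {'i': 8}
d['y'] = d['i']+2 = 10 → {'i': 8, 'y': 10}
del 'y' → {'i': 8}
d['f'] = d['i']+2 = 10 → {'i': 8, 'f': 10}
d['i'] = 8+2 = 10 → {'i': 10, 'f': 10}

{'i': 10, 'f': 10}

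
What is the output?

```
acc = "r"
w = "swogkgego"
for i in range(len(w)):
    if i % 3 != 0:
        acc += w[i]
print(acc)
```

rwokggo

i=0: skip
i=1: add 'w' → 'rw'
i=2: add 'o' → 'rwo'
i=3: skip
i=4: add 'k' → 'rwok'
i=5: add 'g' → 'rwokg'
i=6: skip
i=7: add 'g' → 'rwokgg'
i=8: add 'o' → 'rwokggo'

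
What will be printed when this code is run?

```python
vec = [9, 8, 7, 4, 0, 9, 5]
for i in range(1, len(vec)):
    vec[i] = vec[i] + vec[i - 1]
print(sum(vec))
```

185

i=1: vec[1] = 8+9 = 17 → [9, 17, 7, 4, 0, 9, 5]
i=2: vec[2] = 7+17 = 24 → [9, 17, 24, 4, 0, 9, 5]
i=3: vec[3] = 4+24 = 28 → [9, 17, 24, 28, 0, 9, 5]
i=4: vec[4] = 0+28 = 28 → [9, 17, 24, 28, 28, 9, 5]
i=5: vec[5] = 9+28 = 37 → [9, 17, 24, 28, 28, 37, 5]
i=6: vec[6] = 5+37 = 42 → [9, 17, 24, 28, 28, 37, 42]
sum = 185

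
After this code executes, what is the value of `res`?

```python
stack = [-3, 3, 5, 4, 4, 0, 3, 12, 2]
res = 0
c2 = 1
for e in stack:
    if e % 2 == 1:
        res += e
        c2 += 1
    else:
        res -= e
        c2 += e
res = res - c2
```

-41

e=-3: odd, res = 0+(-3) = -3; c2=2
e=3: odd, res = (-3)+3 = 0; c2=3
e=5: odd, res = 0+5 = 5; c2=4
e=4: not odd, res = 5-4 = 1; c2=8
e=4: not odd, res = 1-4 = -3; c2=12
e=0: not odd, res = (-3)-0 = -3; c2=12
e=3: odd, res = (-3)+3 = 0; c2=13
e=12: not odd, res = 0-12 = -12; c2=25
e=2: not odd, res = (-12)-2 = -14; c2=27
res-c2 = (-14)-27 = -41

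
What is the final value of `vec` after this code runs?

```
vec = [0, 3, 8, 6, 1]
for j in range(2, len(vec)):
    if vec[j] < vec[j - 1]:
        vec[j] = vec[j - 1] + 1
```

[0, 3, 8, 9, 10]

j=2: 8>=3, unchanged → [0, 3, 8, 6, 1]
j=3: 6<8, vec[3] = 8+1 = 9 → [0, 3, 8, 9, 1]
j=4: 1<9, vec[4] = 9+1 = 10 → [0, 3, 8, 9, 10]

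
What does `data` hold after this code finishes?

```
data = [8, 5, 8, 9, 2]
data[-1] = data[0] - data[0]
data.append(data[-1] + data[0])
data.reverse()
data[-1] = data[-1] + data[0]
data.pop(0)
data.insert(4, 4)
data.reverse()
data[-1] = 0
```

[16, 4, 5, 8, 9, 0]

data[-1] = data[0]-data[0] = 8-8 = 0 → [8, 5, 8, 9, 0]
append data[-1]+data[0] = 0+8 = 8 → [8, 5, 8, 9, 0, 8]
reverse → [8, 0, 9, 8, 5, 8]
data[-1] = data[-1]+data[0] = 8+8 = 16 → [8, 0, 9, 8, 5, 16]
pop(0) removes 8 → [0, 9, 8, 5, 16]
insert 4 at 4 → [0, 9, 8, 5, 4, 16]
reverse → [16, 4, 5, 8, 9, 0]
data[-1] = 0 → [16, 4, 5, 8, 9, 0]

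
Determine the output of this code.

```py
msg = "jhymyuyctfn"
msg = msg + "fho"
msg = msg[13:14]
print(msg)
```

o

+ 'fho' → 'jhymyuyctfnfho'
slice [13:14] → 'o'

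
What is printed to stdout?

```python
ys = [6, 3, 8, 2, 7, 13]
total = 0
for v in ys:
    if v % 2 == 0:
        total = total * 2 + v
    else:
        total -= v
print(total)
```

v=6: even, total = 0*2+6 = 6
v=3: not even, total = 6-3 = 3
v=8: even, total = 3*2+8 = 14
v=2: even, total = 14*2+2 = 30
v=7: not even, total = 30-7 = 23
v=13: not even, total = 23-13 = 10

10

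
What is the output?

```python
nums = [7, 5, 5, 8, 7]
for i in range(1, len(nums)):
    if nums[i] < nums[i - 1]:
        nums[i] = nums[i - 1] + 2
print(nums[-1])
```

15

i=1: 5<7, nums[1] = 7+2 = 9 → [7, 9, 5, 8, 7]
i=2: 5<9, nums[2] = 9+2 = 11 → [7, 9, 11, 8, 7]
i=3: 8<11, nums[3] = 11+2 = 13 → [7, 9, 11, 13, 7]
i=4: 7<13, nums[4] = 13+2 = 15 → [7, 9, 11, 13, 15]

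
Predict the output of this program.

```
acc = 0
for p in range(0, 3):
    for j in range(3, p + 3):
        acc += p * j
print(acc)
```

17

p=1,j=3: acc = 0+3 = 3
p=2,j=3: acc = 3+6 = 9
p=2,j=4: acc = 9+8 = 17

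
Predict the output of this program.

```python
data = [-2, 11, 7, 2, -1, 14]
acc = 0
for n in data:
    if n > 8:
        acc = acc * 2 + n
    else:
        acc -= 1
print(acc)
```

n=-2: not >8, acc = 0-1 = -1
n=11: >8, acc = (-1)*2+11 = 9
n=7: not >8, acc = 9-1 = 8
n=2: not >8, acc = 8-1 = 7
n=-1: not >8, acc = 7-1 = 6
n=14: >8, acc = 6*2+14 = 26

26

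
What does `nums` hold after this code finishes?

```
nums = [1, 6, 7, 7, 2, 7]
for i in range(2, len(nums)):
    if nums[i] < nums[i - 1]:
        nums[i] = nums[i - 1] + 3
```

[1, 6, 7, 7, 10, 13]

i=2: 7>=6, unchanged → [1, 6, 7, 7, 2, 7]
i=3: 7>=7, unchanged → [1, 6, 7, 7, 2, 7]
i=4: 2<7, nums[4] = 7+3 = 10 → [1, 6, 7, 7, 10, 7]
i=5: 7<10, nums[5] = 10+3 = 13 → [1, 6, 7, 7, 10, 13]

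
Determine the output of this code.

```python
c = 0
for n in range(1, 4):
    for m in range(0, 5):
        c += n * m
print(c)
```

60

n=1,m=0: c = 0+0 = 0
n=1,m=1: c = 0+1 = 1
n=1,m=2: c = 1+2 = 3
n=1,m=3: c = 3+3 = 6
n=1,m=4: c = 6+4 = 10
n=2,m=0: c = 10+0 = 10
n=2,m=1: c = 10+2 = 12
n=2,m=2: c = 12+4 = 16
n=2,m=3: c = 16+6 = 22
n=2,m=4: c = 22+8 = 30
n=3,m=0: c = 30+0 = 30
n=3,m=1: c = 30+3 = 33
n=3,m=2: c = 33+6 = 39
n=3,m=3: c = 39+9 = 48
n=3,m=4: c = 48+12 = 60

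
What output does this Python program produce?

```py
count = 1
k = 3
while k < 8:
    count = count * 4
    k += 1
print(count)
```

k=3: count = 1*4 = 4
k=4: count = 4*4 = 16
k=5: count = 16*4 = 64
k=6: count = 64*4 = 256
k=7: count = 256*4 = 1024

1024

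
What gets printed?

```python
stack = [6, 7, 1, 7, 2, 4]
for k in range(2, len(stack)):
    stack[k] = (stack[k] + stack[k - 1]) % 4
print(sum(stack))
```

18

k=2: stack[2] = (1+7)%4 = 0 → [6, 7, 0, 7, 2, 4]
k=3: stack[3] = (7+0)%4 = 3 → [6, 7, 0, 3, 2, 4]
k=4: stack[4] = (2+3)%4 = 1 → [6, 7, 0, 3, 1, 4]
k=5: stack[5] = (4+1)%4 = 1 → [6, 7, 0, 3, 1, 1]
sum = 18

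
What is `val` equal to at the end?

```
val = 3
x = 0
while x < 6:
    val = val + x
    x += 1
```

x=0: val = 3+0 = 3
x=1: val = 3+1 = 4
x=2: val = 4+2 = 6
x=3: val = 6+3 = 9
x=4: val = 9+4 = 13
x=5: val = 13+5 = 18

18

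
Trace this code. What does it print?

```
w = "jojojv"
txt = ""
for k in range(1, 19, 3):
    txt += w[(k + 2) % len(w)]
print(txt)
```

ojojoj

k=1: add w[3]='o' → 'o'
k=4: add w[0]='j' → 'oj'
k=7: add w[3]='o' → 'ojo'
k=10: add w[0]='j' → 'ojoj'
k=13: add w[3]='o' → 'ojojo'
k=16: add w[0]='j' → 'ojojoj'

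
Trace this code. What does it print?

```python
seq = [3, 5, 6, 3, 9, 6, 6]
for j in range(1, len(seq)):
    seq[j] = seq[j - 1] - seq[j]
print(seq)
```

[3, -2, -8, -11, -20, -26, -32]

j=1: seq[1] = 3-5 = -2 → [3, -2, 6, 3, 9, 6, 6]
j=2: seq[2] = (-2)-6 = -8 → [3, -2, -8, 3, 9, 6, 6]
j=3: seq[3] = (-8)-3 = -11 → [3, -2, -8, -11, 9, 6, 6]
j=4: seq[4] = (-11)-9 = -20 → [3, -2, -8, -11, -20, 6, 6]
j=5: seq[5] = (-20)-6 = -26 → [3, -2, -8, -11, -20, -26, 6]
j=6: seq[6] = (-26)-6 = -32 → [3, -2, -8, -11, -20, -26, -32]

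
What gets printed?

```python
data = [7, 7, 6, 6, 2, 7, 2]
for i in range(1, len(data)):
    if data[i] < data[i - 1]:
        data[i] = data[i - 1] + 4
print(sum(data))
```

i=1: 7>=7, unchanged → [7, 7, 6, 6, 2, 7, 2]
i=2: 6<7, data[2] = 7+4 = 11 → [7, 7, 11, 6, 2, 7, 2]
i=3: 6<11, data[3] = 11+4 = 15 → [7, 7, 11, 15, 2, 7, 2]
i=4: 2<15, data[4] = 15+4 = 19 → [7, 7, 11, 15, 19, 7, 2]
i=5: 7<19, data[5] = 19+4 = 23 → [7, 7, 11, 15, 19, 23, 2]
i=6: 2<23, data[6] = 23+4 = 27 → [7, 7, 11, 15, 19, 23, 27]
sum = 109

109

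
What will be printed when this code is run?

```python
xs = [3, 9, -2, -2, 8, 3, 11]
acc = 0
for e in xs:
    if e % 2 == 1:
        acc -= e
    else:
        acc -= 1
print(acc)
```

-29

e=3: odd, acc = 0-3 = -3
e=9: odd, acc = (-3)-9 = -12
e=-2: not odd, acc = (-12)-1 = -13
e=-2: not odd, acc = (-13)-1 = -14
e=8: not odd, acc = (-14)-1 = -15
e=3: odd, acc = (-15)-3 = -18
e=11: odd, acc = (-18)-11 = -29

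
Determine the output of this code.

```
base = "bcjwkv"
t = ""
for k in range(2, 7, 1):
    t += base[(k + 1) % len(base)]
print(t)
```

wkvbc

k=2: add base[3]='w' → 'w'
k=3: add base[4]='k' → 'wk'
k=4: add base[5]='v' → 'wkv'
k=5: add base[0]='b' → 'wkvb'
k=6: add base[1]='c' → 'wkvbc'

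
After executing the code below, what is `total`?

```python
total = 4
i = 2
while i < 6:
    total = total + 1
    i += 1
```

8

i=2: total = 4+1 = 5
i=3: total = 5+1 = 6
i=4: total = 6+1 = 7
i=5: total = 7+1 = 8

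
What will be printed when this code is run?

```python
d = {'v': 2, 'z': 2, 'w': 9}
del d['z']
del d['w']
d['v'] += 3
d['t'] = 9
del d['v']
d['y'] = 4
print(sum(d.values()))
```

13

del 'z' → {'v': 2, 'w': 9}
del 'w' → {'v': 2}
d['v'] = 2+3 = 5 → {'v': 5}
d['t'] = 9 → {'v': 5, 't': 9}
del 'v' → {'t': 9}
d['y'] = 4 → {'t': 9, 'y': 4}
sum of values = 13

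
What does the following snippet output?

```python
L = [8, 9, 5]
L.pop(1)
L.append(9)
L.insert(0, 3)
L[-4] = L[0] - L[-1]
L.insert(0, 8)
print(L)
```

pop(1) removes 9 → [8, 5]
append 9 → [8, 5, 9]
insert 3 at 0 → [3, 8, 5, 9]
L[-4] = L[0]-L[-1] = 3-9 = -6 → [-6, 8, 5, 9]
insert 8 at 0 → [8, -6, 8, 5, 9]

[8, -6, 8, 5, 9]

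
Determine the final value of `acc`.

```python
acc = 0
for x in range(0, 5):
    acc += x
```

x=0: acc = 0+0 = 0
x=1: acc = 0+1 = 1
x=2: acc = 1+2 = 3
x=3: acc = 3+3 = 6
x=4: acc = 6+4 = 10

10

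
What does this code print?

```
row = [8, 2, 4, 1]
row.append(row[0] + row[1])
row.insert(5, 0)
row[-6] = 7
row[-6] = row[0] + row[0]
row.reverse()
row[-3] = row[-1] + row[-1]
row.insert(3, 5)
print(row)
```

append row[0]+row[1] = 8+2 = 10 → [8, 2, 4, 1, 10]
insert 0 at 5 → [8, 2, 4, 1, 10, 0]
row[-6] = 7 → [7, 2, 4, 1, 10, 0]
row[-6] = row[0]+row[0] = 7+7 = 14 → [14, 2, 4, 1, 10, 0]
reverse → [0, 10, 1, 4, 2, 14]
row[-3] = row[-1]+row[-1] = 14+14 = 28 → [0, 10, 1, 28, 2, 14]
insert 5 at 3 → [0, 10, 1, 5, 28, 2, 14]

[0, 10, 1, 5, 28, 2, 14]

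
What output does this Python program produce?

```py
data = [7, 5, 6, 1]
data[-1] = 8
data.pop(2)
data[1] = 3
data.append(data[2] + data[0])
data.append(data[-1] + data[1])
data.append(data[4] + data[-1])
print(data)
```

[7, 3, 8, 15, 18, 36]

data[-1] = 8 → [7, 5, 6, 8]
pop(2) removes 6 → [7, 5, 8]
data[1] = 3 → [7, 3, 8]
append data[2]+data[0] = 8+7 = 15 → [7, 3, 8, 15]
append data[-1]+data[1] = 15+3 = 18 → [7, 3, 8, 15, 18]
append data[4]+data[-1] = 18+18 = 36 → [7, 3, 8, 15, 18, 36]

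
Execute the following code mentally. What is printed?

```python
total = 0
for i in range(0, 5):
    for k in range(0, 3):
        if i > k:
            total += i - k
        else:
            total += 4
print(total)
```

i=0,k=0: not 0>0, total = 0+4 = 4
i=0,k=1: not 0>1, total = 4+4 = 8
i=0,k=2: not 0>2, total = 8+4 = 12
i=1,k=0: 1>0, total = 12+1 = 13
i=1,k=1: not 1>1, total = 13+4 = 17
i=1,k=2: not 1>2, total = 17+4 = 21
i=2,k=0: 2>0, total = 21+2 = 23
i=2,k=1: 2>1, total = 23+1 = 24
i=2,k=2: not 2>2, total = 24+4 = 28
i=3,k=0: 3>0, total = 28+3 = 31
i=3,k=1: 3>1, total = 31+2 = 33
i=3,k=2: 3>2, total = 33+1 = 34
i=4,k=0: 4>0, total = 34+4 = 38
i=4,k=1: 4>1, total = 38+3 = 41
i=4,k=2: 4>2, total = 41+2 = 43

43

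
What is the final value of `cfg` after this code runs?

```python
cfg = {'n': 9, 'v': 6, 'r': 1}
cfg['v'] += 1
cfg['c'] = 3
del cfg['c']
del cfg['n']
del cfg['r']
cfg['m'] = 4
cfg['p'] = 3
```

{'v': 7, 'm': 4, 'p': 3}

cfg['v'] = 6+1 = 7 → {'n': 9, 'v': 7, 'r': 1}
cfg['c'] = 3 → {'n': 9, 'v': 7, 'r': 1, 'c': 3}
del 'c' → {'n': 9, 'v': 7, 'r': 1}
del 'n' → {'v': 7, 'r': 1}
del 'r' → {'v': 7}
cfg['m'] = 4 → {'v': 7, 'm': 4}
cfg['p'] = 3 → {'v': 7, 'm': 4, 'p': 3}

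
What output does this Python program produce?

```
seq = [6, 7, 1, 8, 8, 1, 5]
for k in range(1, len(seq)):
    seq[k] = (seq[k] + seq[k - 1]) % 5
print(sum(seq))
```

k=1: seq[1] = (7+6)%5 = 3 → [6, 3, 1, 8, 8, 1, 5]
k=2: seq[2] = (1+3)%5 = 4 → [6, 3, 4, 8, 8, 1, 5]
k=3: seq[3] = (8+4)%5 = 2 → [6, 3, 4, 2, 8, 1, 5]
k=4: seq[4] = (8+2)%5 = 0 → [6, 3, 4, 2, 0, 1, 5]
k=5: seq[5] = (1+0)%5 = 1 → [6, 3, 4, 2, 0, 1, 5]
k=6: seq[6] = (5+1)%5 = 1 → [6, 3, 4, 2, 0, 1, 1]
sum = 17

17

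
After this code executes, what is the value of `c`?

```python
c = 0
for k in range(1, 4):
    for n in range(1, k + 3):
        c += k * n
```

71

k=1,n=1: c = 0+1 = 1
k=1,n=2: c = 1+2 = 3
k=1,n=3: c = 3+3 = 6
k=2,n=1: c = 6+2 = 8
k=2,n=2: c = 8+4 = 12
k=2,n=3: c = 12+6 = 18
k=2,n=4: c = 18+8 = 26
k=3,n=1: c = 26+3 = 29
k=3,n=2: c = 29+6 = 35
k=3,n=3: c = 35+9 = 44
k=3,n=4: c = 44+12 = 56
k=3,n=5: c = 56+15 = 71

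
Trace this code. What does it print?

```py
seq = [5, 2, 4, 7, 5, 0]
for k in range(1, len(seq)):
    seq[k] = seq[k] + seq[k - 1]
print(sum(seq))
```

k=1: seq[1] = 2+5 = 7 → [5, 7, 4, 7, 5, 0]
k=2: seq[2] = 4+7 = 11 → [5, 7, 11, 7, 5, 0]
k=3: seq[3] = 7+11 = 18 → [5, 7, 11, 18, 5, 0]
k=4: seq[4] = 5+18 = 23 → [5, 7, 11, 18, 23, 0]
k=5: seq[5] = 0+23 = 23 → [5, 7, 11, 18, 23, 23]
sum = 87

87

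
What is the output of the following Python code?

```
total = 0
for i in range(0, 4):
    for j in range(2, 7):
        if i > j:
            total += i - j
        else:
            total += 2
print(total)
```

i=0,j=2: not 0>2, total = 0+2 = 2
i=0,j=3: not 0>3, total = 2+2 = 4
i=0,j=4: not 0>4, total = 4+2 = 6
i=0,j=5: not 0>5, total = 6+2 = 8
i=0,j=6: not 0>6, total = 8+2 = 10
i=1,j=2: not 1>2, total = 10+2 = 12
i=1,j=3: not 1>3, total = 12+2 = 14
i=1,j=4: not 1>4, total = 14+2 = 16
i=1,j=5: not 1>5, total = 16+2 = 18
i=1,j=6: not 1>6, total = 18+2 = 20
i=2,j=2: not 2>2, total = 20+2 = 22
i=2,j=3: not 2>3, total = 22+2 = 24
i=2,j=4: not 2>4, total = 24+2 = 26
i=2,j=5: not 2>5, total = 26+2 = 28
i=2,j=6: not 2>6, total = 28+2 = 30
i=3,j=2: 3>2, total = 30+1 = 31
i=3,j=3: not 3>3, total = 31+2 = 33
i=3,j=4: not 3>4, total = 33+2 = 35
i=3,j=5: not 3>5, total = 35+2 = 37
i=3,j=6: not 3>6, total = 37+2 = 39

39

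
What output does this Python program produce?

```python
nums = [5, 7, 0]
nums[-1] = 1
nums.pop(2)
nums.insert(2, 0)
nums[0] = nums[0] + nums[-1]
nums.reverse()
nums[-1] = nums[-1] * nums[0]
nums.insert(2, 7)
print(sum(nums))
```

14

nums[-1] = 1 → [5, 7, 1]
pop(2) removes 1 → [5, 7]
insert 0 at 2 → [5, 7, 0]
nums[0] = nums[0]+nums[-1] = 5+0 = 5 → [5, 7, 0]
reverse → [0, 7, 5]
nums[-1] = nums[-1]*nums[0] = 5*0 = 0 → [0, 7, 0]
insert 7 at 2 → [0, 7, 7, 0]
sum = 14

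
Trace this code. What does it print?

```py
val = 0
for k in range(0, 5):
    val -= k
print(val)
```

k=0: val = 0-0 = 0
k=1: val = 0-1 = -1
k=2: val = (-1)-2 = -3
k=3: val = (-3)-3 = -6
k=4: val = (-6)-4 = -10

-10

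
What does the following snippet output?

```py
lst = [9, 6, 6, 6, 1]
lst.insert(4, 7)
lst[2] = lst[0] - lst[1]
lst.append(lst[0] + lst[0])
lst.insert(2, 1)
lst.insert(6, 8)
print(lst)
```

insert 7 at 4 → [9, 6, 6, 6, 7, 1]
lst[2] = lst[0]-lst[1] = 9-6 = 3 → [9, 6, 3, 6, 7, 1]
append lst[0]+lst[0] = 9+9 = 18 → [9, 6, 3, 6, 7, 1, 18]
insert 1 at 2 → [9, 6, 1, 3, 6, 7, 1, 18]
insert 8 at 6 → [9, 6, 1, 3, 6, 7, 8, 1, 18]

[9, 6, 1, 3, 6, 7, 8, 1, 18]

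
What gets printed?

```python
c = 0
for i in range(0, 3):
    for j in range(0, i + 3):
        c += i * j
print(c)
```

i=0,j=0: c = 0+0 = 0
i=0,j=1: c = 0+0 = 0
i=0,j=2: c = 0+0 = 0
i=1,j=0: c = 0+0 = 0
i=1,j=1: c = 0+1 = 1
i=1,j=2: c = 1+2 = 3
i=1,j=3: c = 3+3 = 6
i=2,j=0: c = 6+0 = 6
i=2,j=1: c = 6+2 = 8
i=2,j=2: c = 8+4 = 12
i=2,j=3: c = 12+6 = 18
i=2,j=4: c = 18+8 = 26

26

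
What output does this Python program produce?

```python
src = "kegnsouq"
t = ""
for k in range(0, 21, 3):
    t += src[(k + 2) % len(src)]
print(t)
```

k=0: add src[2]='g' → 'g'
k=3: add src[5]='o' → 'go'
k=6: add src[0]='k' → 'gok'
k=9: add src[3]='n' → 'gokn'
k=12: add src[6]='u' → 'goknu'
k=15: add src[1]='e' → 'goknue'
k=18: add src[4]='s' → 'goknues'

goknues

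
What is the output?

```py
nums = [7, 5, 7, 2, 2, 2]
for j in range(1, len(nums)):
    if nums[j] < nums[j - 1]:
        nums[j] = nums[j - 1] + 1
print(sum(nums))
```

57

j=1: 5<7, nums[1] = 7+1 = 8 → [7, 8, 7, 2, 2, 2]
j=2: 7<8, nums[2] = 8+1 = 9 → [7, 8, 9, 2, 2, 2]
j=3: 2<9, nums[3] = 9+1 = 10 → [7, 8, 9, 10, 2, 2]
j=4: 2<10, nums[4] = 10+1 = 11 → [7, 8, 9, 10, 11, 2]
j=5: 2<11, nums[5] = 11+1 = 12 → [7, 8, 9, 10, 11, 12]
sum = 57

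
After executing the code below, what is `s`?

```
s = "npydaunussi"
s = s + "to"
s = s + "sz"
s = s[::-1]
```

'zsotissunuadypn'

+ 'to' → 'npydaunussito'
+ 'sz' → 'npydaunussitosz'
reverse → 'zsotissunuadypn'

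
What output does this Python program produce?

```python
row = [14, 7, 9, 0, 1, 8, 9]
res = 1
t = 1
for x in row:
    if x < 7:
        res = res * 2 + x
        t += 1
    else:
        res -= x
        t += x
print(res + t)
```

x=14: not <7, res = 1-14 = -13; t=15
x=7: not <7, res = (-13)-7 = -20; t=22
x=9: not <7, res = (-20)-9 = -29; t=31
x=0: <7, res = (-29)*2+0 = -58; t=32
x=1: <7, res = (-58)*2+1 = -115; t=33
x=8: not <7, res = (-115)-8 = -123; t=41
x=9: not <7, res = (-123)-9 = -132; t=50
res+t = (-132)+50 = -82

-82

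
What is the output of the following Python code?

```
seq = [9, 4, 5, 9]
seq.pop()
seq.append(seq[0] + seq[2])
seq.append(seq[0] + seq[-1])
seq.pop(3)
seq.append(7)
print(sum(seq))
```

pop() removes 9 → [9, 4, 5]
append seq[0]+seq[2] = 9+5 = 14 → [9, 4, 5, 14]
append seq[0]+seq[-1] = 9+14 = 23 → [9, 4, 5, 14, 23]
pop(3) removes 14 → [9, 4, 5, 23]
append 7 → [9, 4, 5, 23, 7]
sum = 48

48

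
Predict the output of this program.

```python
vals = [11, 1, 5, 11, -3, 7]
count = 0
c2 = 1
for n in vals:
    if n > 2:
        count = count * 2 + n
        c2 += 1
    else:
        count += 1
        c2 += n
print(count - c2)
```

n=11: >2, count = 0*2+11 = 11; c2=2
n=1: not >2, count = 11+1 = 12; c2=3
n=5: >2, count = 12*2+5 = 29; c2=4
n=11: >2, count = 29*2+11 = 69; c2=5
n=-3: not >2, count = 69+1 = 70; c2=2
n=7: >2, count = 70*2+7 = 147; c2=3
count-c2 = 147-3 = 144

144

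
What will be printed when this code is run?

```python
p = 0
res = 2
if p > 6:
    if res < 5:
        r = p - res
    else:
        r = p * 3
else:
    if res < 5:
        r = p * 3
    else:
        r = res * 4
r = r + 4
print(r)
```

p=0, res=2
p > 6 is False; res < 5 is True
→ r = p * 3 = 0
r = 0+4 = 4

4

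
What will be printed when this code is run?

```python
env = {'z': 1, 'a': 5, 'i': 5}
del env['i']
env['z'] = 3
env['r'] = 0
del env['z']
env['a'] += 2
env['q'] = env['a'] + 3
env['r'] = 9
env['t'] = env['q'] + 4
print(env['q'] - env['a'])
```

del 'i' → {'z': 1, 'a': 5}
env['z'] = 3 → {'z': 3, 'a': 5}
env['r'] = 0 → {'z': 3, 'a': 5, 'r': 0}
del 'z' → {'a': 5, 'r': 0}
env['a'] = 5+2 = 7 → {'a': 7, 'r': 0}
env['q'] = env['a']+3 = 10 → {'a': 7, 'r': 0, 'q': 10}
env['r'] = 9 → {'a': 7, 'r': 9, 'q': 10}
env['t'] = env['q']+4 = 14 → {'a': 7, 'r': 9, 'q': 10, 't': 14}
env['q']-env['a'] = 10-7 = 3

3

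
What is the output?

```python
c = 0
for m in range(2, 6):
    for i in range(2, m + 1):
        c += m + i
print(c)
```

70

m=2,i=2: c = 0+4 = 4
m=3,i=2: c = 4+5 = 9
m=3,i=3: c = 9+6 = 15
m=4,i=2: c = 15+6 = 21
m=4,i=3: c = 21+7 = 28
m=4,i=4: c = 28+8 = 36
m=5,i=2: c = 36+7 = 43
m=5,i=3: c = 43+8 = 51
m=5,i=4: c = 51+9 = 60
m=5,i=5: c = 60+10 = 70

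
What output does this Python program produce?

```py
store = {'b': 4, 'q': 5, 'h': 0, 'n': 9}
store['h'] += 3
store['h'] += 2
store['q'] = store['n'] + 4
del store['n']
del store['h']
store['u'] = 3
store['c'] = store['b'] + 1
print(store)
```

store['h'] = 0+3 = 3 → {'b': 4, 'q': 5, 'h': 3, 'n': 9}
store['h'] = 3+2 = 5 → {'b': 4, 'q': 5, 'h': 5, 'n': 9}
store['q'] = store['n']+4 = 13 → {'b': 4, 'q': 13, 'h': 5, 'n': 9}
del 'n' → {'b': 4, 'q': 13, 'h': 5}
del 'h' → {'b': 4, 'q': 13}
store['u'] = 3 → {'b': 4, 'q': 13, 'u': 3}
store['c'] = store['b']+1 = 5 → {'b': 4, 'q': 13, 'u': 3, 'c': 5}

{'b': 4, 'q': 13, 'u': 3, 'c': 5}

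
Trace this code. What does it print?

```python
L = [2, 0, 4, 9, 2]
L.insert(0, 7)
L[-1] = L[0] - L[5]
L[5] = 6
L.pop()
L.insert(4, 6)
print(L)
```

insert 7 at 0 → [7, 2, 0, 4, 9, 2]
L[-1] = L[0]-L[5] = 7-2 = 5 → [7, 2, 0, 4, 9, 5]
L[5] = 6 → [7, 2, 0, 4, 9, 6]
pop() removes 6 → [7, 2, 0, 4, 9]
insert 6 at 4 → [7, 2, 0, 4, 6, 9]

[7, 2, 0, 4, 6, 9]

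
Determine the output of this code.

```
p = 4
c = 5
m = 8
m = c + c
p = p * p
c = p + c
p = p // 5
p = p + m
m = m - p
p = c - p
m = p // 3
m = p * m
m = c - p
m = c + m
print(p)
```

8

m = 5+5 = 10
p = 4*4 = 16
c = 16+5 = 21
p = 16//5 = 3
p = 3+10 = 13
m = 10-13 = -3
p = 21-13 = 8
m = 8//3 = 2
m = 8*2 = 16
m = 21-8 = 13
m = 21+13 = 34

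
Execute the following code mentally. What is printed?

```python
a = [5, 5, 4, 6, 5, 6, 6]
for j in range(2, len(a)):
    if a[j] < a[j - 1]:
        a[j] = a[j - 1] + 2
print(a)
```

j=2: 4<5, a[2] = 5+2 = 7 → [5, 5, 7, 6, 5, 6, 6]
j=3: 6<7, a[3] = 7+2 = 9 → [5, 5, 7, 9, 5, 6, 6]
j=4: 5<9, a[4] = 9+2 = 11 → [5, 5, 7, 9, 11, 6, 6]
j=5: 6<11, a[5] = 11+2 = 13 → [5, 5, 7, 9, 11, 13, 6]
j=6: 6<13, a[6] = 13+2 = 15 → [5, 5, 7, 9, 11, 13, 15]

[5, 5, 7, 9, 11, 13, 15]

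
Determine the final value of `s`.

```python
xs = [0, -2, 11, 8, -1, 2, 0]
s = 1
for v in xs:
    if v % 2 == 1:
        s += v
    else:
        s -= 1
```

v=0: not odd, s = 1-1 = 0
v=-2: not odd, s = 0-1 = -1
v=11: odd, s = (-1)+11 = 10
v=8: not odd, s = 10-1 = 9
v=-1: odd, s = 9+(-1) = 8
v=2: not odd, s = 8-1 = 7
v=0: not odd, s = 7-1 = 6

6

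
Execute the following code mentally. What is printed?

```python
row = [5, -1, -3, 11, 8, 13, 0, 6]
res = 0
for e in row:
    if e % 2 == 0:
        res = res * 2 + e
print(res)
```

e=5: not even
e=-1: not even
e=-3: not even
e=11: not even
e=8: even, res = 0*2+8 = 8
e=13: not even
e=0: even, res = 8*2+0 = 16
e=6: even, res = 16*2+6 = 38

38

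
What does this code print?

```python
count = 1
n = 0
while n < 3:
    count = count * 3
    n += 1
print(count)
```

27

n=0: count = 1*3 = 3
n=1: count = 3*3 = 9
n=2: count = 9*3 = 27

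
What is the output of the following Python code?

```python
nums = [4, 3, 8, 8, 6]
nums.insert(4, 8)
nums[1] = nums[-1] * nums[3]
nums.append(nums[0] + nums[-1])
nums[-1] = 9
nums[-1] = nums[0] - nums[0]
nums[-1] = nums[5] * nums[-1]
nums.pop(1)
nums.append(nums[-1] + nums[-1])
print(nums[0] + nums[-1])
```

4

insert 8 at 4 → [4, 3, 8, 8, 8, 6]
nums[1] = nums[-1]*nums[3] = 6*8 = 48 → [4, 48, 8, 8, 8, 6]
append nums[0]+nums[-1] = 4+6 = 10 → [4, 48, 8, 8, 8, 6, 10]
nums[-1] = 9 → [4, 48, 8, 8, 8, 6, 9]
nums[-1] = nums[0]-nums[0] = 4-4 = 0 → [4, 48, 8, 8, 8, 6, 0]
nums[-1] = nums[5]*nums[-1] = 6*0 = 0 → [4, 48, 8, 8, 8, 6, 0]
pop(1) removes 48 → [4, 8, 8, 8, 6, 0]
append nums[-1]+nums[-1] = 0+0 = 0 → [4, 8, 8, 8, 6, 0, 0]
nums[0]+nums[-1] = 4+0 = 4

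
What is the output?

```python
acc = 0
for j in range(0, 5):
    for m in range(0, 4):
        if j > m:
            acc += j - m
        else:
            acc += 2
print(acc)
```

j=0,m=0: not 0>0, acc = 0+2 = 2
j=0,m=1: not 0>1, acc = 2+2 = 4
j=0,m=2: not 0>2, acc = 4+2 = 6
j=0,m=3: not 0>3, acc = 6+2 = 8
j=1,m=0: 1>0, acc = 8+1 = 9
j=1,m=1: not 1>1, acc = 9+2 = 11
j=1,m=2: not 1>2, acc = 11+2 = 13
j=1,m=3: not 1>3, acc = 13+2 = 15
j=2,m=0: 2>0, acc = 15+2 = 17
j=2,m=1: 2>1, acc = 17+1 = 18
j=2,m=2: not 2>2, acc = 18+2 = 20
j=2,m=3: not 2>3, acc = 20+2 = 22
j=3,m=0: 3>0, acc = 22+3 = 25
j=3,m=1: 3>1, acc = 25+2 = 27
j=3,m=2: 3>2, acc = 27+1 = 28
j=3,m=3: not 3>3, acc = 28+2 = 30
j=4,m=0: 4>0, acc = 30+4 = 34
j=4,m=1: 4>1, acc = 34+3 = 37
j=4,m=2: 4>2, acc = 37+2 = 39
j=4,m=3: 4>3, acc = 39+1 = 40

40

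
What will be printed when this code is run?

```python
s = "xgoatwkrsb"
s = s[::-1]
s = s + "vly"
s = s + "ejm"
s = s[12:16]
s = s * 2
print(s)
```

yejmyejm

reverse → 'bsrkwtaogx'
+ 'vly' → 'bsrkwtaogxvly'
+ 'ejm' → 'bsrkwtaogxvlyejm'
slice [12:16] → 'yejm'
repeat ×2 → 'yejmyejm'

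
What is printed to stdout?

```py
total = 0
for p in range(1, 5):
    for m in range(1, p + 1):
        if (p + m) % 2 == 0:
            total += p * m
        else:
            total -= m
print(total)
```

34

p=1,m=1: even sum, total = 0+1 = 1
p=2,m=1: odd sum, total = 1-1 = 0
p=2,m=2: even sum, total = 0+4 = 4
p=3,m=1: even sum, total = 4+3 = 7
p=3,m=2: odd sum, total = 7-2 = 5
p=3,m=3: even sum, total = 5+9 = 14
p=4,m=1: odd sum, total = 14-1 = 13
p=4,m=2: even sum, total = 13+8 = 21
p=4,m=3: odd sum, total = 21-3 = 18
p=4,m=4: even sum, total = 18+16 = 34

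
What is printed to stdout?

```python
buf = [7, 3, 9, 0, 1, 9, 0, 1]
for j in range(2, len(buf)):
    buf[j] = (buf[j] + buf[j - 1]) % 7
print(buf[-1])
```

j=2: buf[2] = (9+3)%7 = 5 → [7, 3, 5, 0, 1, 9, 0, 1]
j=3: buf[3] = (0+5)%7 = 5 → [7, 3, 5, 5, 1, 9, 0, 1]
j=4: buf[4] = (1+5)%7 = 6 → [7, 3, 5, 5, 6, 9, 0, 1]
j=5: buf[5] = (9+6)%7 = 1 → [7, 3, 5, 5, 6, 1, 0, 1]
j=6: buf[6] = (0+1)%7 = 1 → [7, 3, 5, 5, 6, 1, 1, 1]
j=7: buf[7] = (1+1)%7 = 2 → [7, 3, 5, 5, 6, 1, 1, 2]

2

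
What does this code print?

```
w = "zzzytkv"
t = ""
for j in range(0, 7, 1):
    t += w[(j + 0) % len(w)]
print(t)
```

j=0: add w[0]='z' → 'z'
j=1: add w[1]='z' → 'zz'
j=2: add w[2]='z' → 'zzz'
j=3: add w[3]='y' → 'zzzy'
j=4: add w[4]='t' → 'zzzyt'
j=5: add w[5]='k' → 'zzzytk'
j=6: add w[6]='v' → 'zzzytkv'

zzzytkv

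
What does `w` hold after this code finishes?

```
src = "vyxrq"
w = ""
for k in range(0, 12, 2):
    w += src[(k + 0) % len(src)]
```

k=0: add src[0]='v' → 'v'
k=2: add src[2]='x' → 'vx'
k=4: add src[4]='q' → 'vxq'
k=6: add src[1]='y' → 'vxqy'
k=8: add src[3]='r' → 'vxqyr'
k=10: add src[0]='v' → 'vxqyrv'

'vxqyrv'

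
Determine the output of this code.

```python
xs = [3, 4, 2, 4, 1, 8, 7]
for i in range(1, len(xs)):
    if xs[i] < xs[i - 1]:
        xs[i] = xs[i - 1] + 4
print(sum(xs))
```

i=1: 4>=3, unchanged → [3, 4, 2, 4, 1, 8, 7]
i=2: 2<4, xs[2] = 4+4 = 8 → [3, 4, 8, 4, 1, 8, 7]
i=3: 4<8, xs[3] = 8+4 = 12 → [3, 4, 8, 12, 1, 8, 7]
i=4: 1<12, xs[4] = 12+4 = 16 → [3, 4, 8, 12, 16, 8, 7]
i=5: 8<16, xs[5] = 16+4 = 20 → [3, 4, 8, 12, 16, 20, 7]
i=6: 7<20, xs[6] = 20+4 = 24 → [3, 4, 8, 12, 16, 20, 24]
sum = 87

87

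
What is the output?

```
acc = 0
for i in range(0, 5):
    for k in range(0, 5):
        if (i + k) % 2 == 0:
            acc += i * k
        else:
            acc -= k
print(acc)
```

28

i=0,k=0: even sum, acc = 0+0 = 0
i=0,k=1: odd sum, acc = 0-1 = -1
i=0,k=2: even sum, acc = (-1)+0 = -1
i=0,k=3: odd sum, acc = (-1)-3 = -4
i=0,k=4: even sum, acc = (-4)+0 = -4
i=1,k=0: odd sum, acc = (-4)-0 = -4
i=1,k=1: even sum, acc = (-4)+1 = -3
i=1,k=2: odd sum, acc = (-3)-2 = -5
i=1,k=3: even sum, acc = (-5)+3 = -2
i=1,k=4: odd sum, acc = (-2)-4 = -6
i=2,k=0: even sum, acc = (-6)+0 = -6
i=2,k=1: odd sum, acc = (-6)-1 = -7
i=2,k=2: even sum, acc = (-7)+4 = -3
i=2,k=3: odd sum, acc = (-3)-3 = -6
i=2,k=4: even sum, acc = (-6)+8 = 2
i=3,k=0: odd sum, acc = 2-0 = 2
i=3,k=1: even sum, acc = 2+3 = 5
i=3,k=2: odd sum, acc = 5-2 = 3
i=3,k=3: even sum, acc = 3+9 = 12
i=3,k=4: odd sum, acc = 12-4 = 8
i=4,k=0: even sum, acc = 8+0 = 8
i=4,k=1: odd sum, acc = 8-1 = 7
i=4,k=2: even sum, acc = 7+8 = 15
i=4,k=3: odd sum, acc = 15-3 = 12
i=4,k=4: even sum, acc = 12+16 = 28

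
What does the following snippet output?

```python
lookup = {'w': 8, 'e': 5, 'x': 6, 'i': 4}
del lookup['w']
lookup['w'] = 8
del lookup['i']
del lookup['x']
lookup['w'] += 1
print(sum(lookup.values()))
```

14

del 'w' → {'e': 5, 'x': 6, 'i': 4}
lookup['w'] = 8 → {'e': 5, 'x': 6, 'i': 4, 'w': 8}
del 'i' → {'e': 5, 'x': 6, 'w': 8}
del 'x' → {'e': 5, 'w': 8}
lookup['w'] = 8+1 = 9 → {'e': 5, 'w': 9}
sum of values = 14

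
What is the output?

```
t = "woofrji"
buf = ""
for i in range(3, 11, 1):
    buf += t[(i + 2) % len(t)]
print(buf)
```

i=3: add t[5]='j' → 'j'
i=4: add t[6]='i' → 'ji'
i=5: add t[0]='w' → 'jiw'
i=6: add t[1]='o' → 'jiwo'
i=7: add t[2]='o' → 'jiwoo'
i=8: add t[3]='f' → 'jiwoof'
i=9: add t[4]='r' → 'jiwoofr'
i=10: add t[5]='j' → 'jiwoofrj'

jiwoofrj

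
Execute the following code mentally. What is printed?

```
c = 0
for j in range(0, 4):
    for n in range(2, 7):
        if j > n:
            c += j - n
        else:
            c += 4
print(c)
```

77

j=0,n=2: not 0>2, c = 0+4 = 4
j=0,n=3: not 0>3, c = 4+4 = 8
j=0,n=4: not 0>4, c = 8+4 = 12
j=0,n=5: not 0>5, c = 12+4 = 16
j=0,n=6: not 0>6, c = 16+4 = 20
j=1,n=2: not 1>2, c = 20+4 = 24
j=1,n=3: not 1>3, c = 24+4 = 28
j=1,n=4: not 1>4, c = 28+4 = 32
j=1,n=5: not 1>5, c = 32+4 = 36
j=1,n=6: not 1>6, c = 36+4 = 40
j=2,n=2: not 2>2, c = 40+4 = 44
j=2,n=3: not 2>3, c = 44+4 = 48
j=2,n=4: not 2>4, c = 48+4 = 52
j=2,n=5: not 2>5, c = 52+4 = 56
j=2,n=6: not 2>6, c = 56+4 = 60
j=3,n=2: 3>2, c = 60+1 = 61
j=3,n=3: not 3>3, c = 61+4 = 65
j=3,n=4: not 3>4, c = 65+4 = 69
j=3,n=5: not 3>5, c = 69+4 = 73
j=3,n=6: not 3>6, c = 73+4 = 77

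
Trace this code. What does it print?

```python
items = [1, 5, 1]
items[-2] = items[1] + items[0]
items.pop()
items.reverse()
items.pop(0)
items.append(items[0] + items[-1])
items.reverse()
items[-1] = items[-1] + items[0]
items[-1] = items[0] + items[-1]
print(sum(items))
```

items[-2] = items[1]+items[0] = 5+1 = 6 → [1, 6, 1]
pop() removes 1 → [1, 6]
reverse → [6, 1]
pop(0) removes 6 → [1]
append items[0]+items[-1] = 1+1 = 2 → [1, 2]
reverse → [2, 1]
items[-1] = items[-1]+items[0] = 1+2 = 3 → [2, 3]
items[-1] = items[0]+items[-1] = 2+3 = 5 → [2, 5]
sum = 7

7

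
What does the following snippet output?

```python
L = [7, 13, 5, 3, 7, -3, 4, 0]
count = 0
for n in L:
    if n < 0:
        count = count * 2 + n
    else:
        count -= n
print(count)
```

-77

n=7: not <0, count = 0-7 = -7
n=13: not <0, count = (-7)-13 = -20
n=5: not <0, count = (-20)-5 = -25
n=3: not <0, count = (-25)-3 = -28
n=7: not <0, count = (-28)-7 = -35
n=-3: <0, count = (-35)*2+(-3) = -73
n=4: not <0, count = (-73)-4 = -77
n=0: not <0, count = (-77)-0 = -77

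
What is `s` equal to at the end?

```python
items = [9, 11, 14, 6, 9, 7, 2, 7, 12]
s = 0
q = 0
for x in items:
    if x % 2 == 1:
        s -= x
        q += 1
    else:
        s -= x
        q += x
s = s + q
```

-38

x=9: odd, s = 0-9 = -9; q=1
x=11: odd, s = (-9)-11 = -20; q=2
x=14: not odd, s = (-20)-14 = -34; q=16
x=6: not odd, s = (-34)-6 = -40; q=22
x=9: odd, s = (-40)-9 = -49; q=23
x=7: odd, s = (-49)-7 = -56; q=24
x=2: not odd, s = (-56)-2 = -58; q=26
x=7: odd, s = (-58)-7 = -65; q=27
x=12: not odd, s = (-65)-12 = -77; q=39
s+q = (-77)+39 = -38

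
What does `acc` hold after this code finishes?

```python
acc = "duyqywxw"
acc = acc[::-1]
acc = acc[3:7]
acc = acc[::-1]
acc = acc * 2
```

reverse → 'wxwyqyud'
slice [3:7] → 'yqyu'
reverse → 'uyqy'
repeat ×2 → 'uyqyuyqy'

'uyqyuyqy'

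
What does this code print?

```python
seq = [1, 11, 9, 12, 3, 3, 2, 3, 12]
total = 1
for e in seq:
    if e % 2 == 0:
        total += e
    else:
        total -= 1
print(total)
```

e=1: not even, total = 1-1 = 0
e=11: not even, total = 0-1 = -1
e=9: not even, total = (-1)-1 = -2
e=12: even, total = (-2)+12 = 10
e=3: not even, total = 10-1 = 9
e=3: not even, total = 9-1 = 8
e=2: even, total = 8+2 = 10
e=3: not even, total = 10-1 = 9
e=12: even, total = 9+12 = 21

21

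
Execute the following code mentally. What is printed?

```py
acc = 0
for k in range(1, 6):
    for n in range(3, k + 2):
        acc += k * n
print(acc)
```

k=2,n=3: acc = 0+6 = 6
k=3,n=3: acc = 6+9 = 15
k=3,n=4: acc = 15+12 = 27
k=4,n=3: acc = 27+12 = 39
k=4,n=4: acc = 39+16 = 55
k=4,n=5: acc = 55+20 = 75
k=5,n=3: acc = 75+15 = 90
k=5,n=4: acc = 90+20 = 110
k=5,n=5: acc = 110+25 = 135
k=5,n=6: acc = 135+30 = 165

165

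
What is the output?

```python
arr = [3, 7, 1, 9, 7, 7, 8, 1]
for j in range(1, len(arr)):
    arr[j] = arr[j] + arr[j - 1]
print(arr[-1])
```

j=1: arr[1] = 7+3 = 10 → [3, 10, 1, 9, 7, 7, 8, 1]
j=2: arr[2] = 1+10 = 11 → [3, 10, 11, 9, 7, 7, 8, 1]
j=3: arr[3] = 9+11 = 20 → [3, 10, 11, 20, 7, 7, 8, 1]
j=4: arr[4] = 7+20 = 27 → [3, 10, 11, 20, 27, 7, 8, 1]
j=5: arr[5] = 7+27 = 34 → [3, 10, 11, 20, 27, 34, 8, 1]
j=6: arr[6] = 8+34 = 42 → [3, 10, 11, 20, 27, 34, 42, 1]
j=7: arr[7] = 1+42 = 43 → [3, 10, 11, 20, 27, 34, 42, 43]

43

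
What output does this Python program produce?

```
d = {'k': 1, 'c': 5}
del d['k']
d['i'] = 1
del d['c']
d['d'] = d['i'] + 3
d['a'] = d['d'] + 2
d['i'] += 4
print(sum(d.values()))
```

del 'k' → {'c': 5}
d['i'] = 1 → {'c': 5, 'i': 1}
del 'c' → {'i': 1}
d['d'] = d['i']+3 = 4 → {'i': 1, 'd': 4}
d['a'] = d['d']+2 = 6 → {'i': 1, 'd': 4, 'a': 6}
d['i'] = 1+4 = 5 → {'i': 5, 'd': 4, 'a': 6}
sum of values = 15

15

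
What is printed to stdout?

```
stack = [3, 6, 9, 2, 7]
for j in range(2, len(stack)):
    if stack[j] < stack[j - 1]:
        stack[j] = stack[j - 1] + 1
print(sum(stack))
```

j=2: 9>=6, unchanged → [3, 6, 9, 2, 7]
j=3: 2<9, stack[3] = 9+1 = 10 → [3, 6, 9, 10, 7]
j=4: 7<10, stack[4] = 10+1 = 11 → [3, 6, 9, 10, 11]
sum = 39

39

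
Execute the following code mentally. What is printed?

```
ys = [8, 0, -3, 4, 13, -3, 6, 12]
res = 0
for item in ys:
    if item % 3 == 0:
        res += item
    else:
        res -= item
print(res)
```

-13

item=8: not %3==0, res = 0-8 = -8
item=0: %3==0, res = (-8)+0 = -8
item=-3: %3==0, res = (-8)+(-3) = -11
item=4: not %3==0, res = (-11)-4 = -15
item=13: not %3==0, res = (-15)-13 = -28
item=-3: %3==0, res = (-28)+(-3) = -31
item=6: %3==0, res = (-31)+6 = -25
item=12: %3==0, res = (-25)+12 = -13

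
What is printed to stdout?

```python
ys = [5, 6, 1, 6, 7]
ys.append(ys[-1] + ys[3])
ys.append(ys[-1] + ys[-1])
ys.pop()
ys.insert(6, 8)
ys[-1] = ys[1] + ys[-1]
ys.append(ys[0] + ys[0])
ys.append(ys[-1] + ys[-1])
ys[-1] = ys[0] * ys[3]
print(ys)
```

[5, 6, 1, 6, 7, 13, 14, 10, 30]

append ys[-1]+ys[3] = 7+6 = 13 → [5, 6, 1, 6, 7, 13]
append ys[-1]+ys[-1] = 13+13 = 26 → [5, 6, 1, 6, 7, 13, 26]
pop() removes 26 → [5, 6, 1, 6, 7, 13]
insert 8 at 6 → [5, 6, 1, 6, 7, 13, 8]
ys[-1] = ys[1]+ys[-1] = 6+8 = 14 → [5, 6, 1, 6, 7, 13, 14]
append ys[0]+ys[0] = 5+5 = 10 → [5, 6, 1, 6, 7, 13, 14, 10]
append ys[-1]+ys[-1] = 10+10 = 20 → [5, 6, 1, 6, 7, 13, 14, 10, 20]
ys[-1] = ys[0]*ys[3] = 5*6 = 30 → [5, 6, 1, 6, 7, 13, 14, 10, 30]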